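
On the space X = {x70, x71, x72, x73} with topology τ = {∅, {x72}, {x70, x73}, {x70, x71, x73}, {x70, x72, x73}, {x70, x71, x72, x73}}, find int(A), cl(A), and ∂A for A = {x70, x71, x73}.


int(A) = {x70, x71, x73}, cl(A) = {x70, x71, x73}, ∂A = ∅.

Closed sets in (X, τ) are complements of opens:
  closed(X, τ) = {∅, {x71}, {x72}, {x71, x72}, {x70, x71, x73}, {x70, x71, x72, x73}}.
int(A) = ⋃ {U ∈ τ : U ⊆ A}. Opens contained in A: ∅, {x70, x73}, {x70, x71, x73}.
Taking the union of these: int(A) = {x70, x71, x73}.
cl(A) = ⋂ {C closed : A ⊆ C}. Closed sets containing A: {x70, x71, x73}, {x70, x71, x72, x73}.
Intersecting these: cl(A) = {x70, x71, x73}.
∂A = cl(A) ∖ int(A) = {x70, x71, x73} ∖ {x70, x71, x73} = ∅.


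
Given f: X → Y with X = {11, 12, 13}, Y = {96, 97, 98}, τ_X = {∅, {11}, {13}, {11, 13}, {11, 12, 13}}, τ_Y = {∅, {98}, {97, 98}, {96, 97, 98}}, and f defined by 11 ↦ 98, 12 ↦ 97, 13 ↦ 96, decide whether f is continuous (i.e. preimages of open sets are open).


f is NOT continuous.

Compute f^{-1}(U) for each U ∈ τ_Y:
  U = ∅: f^{-1}(U) = ∅ ∈ τ_X ✓.
  U = {98}: f^{-1}(U) = {11} ∈ τ_X ✓.
  U = {97, 98}: f^{-1}(U) = {11, 12} ∉ τ_X ✗.
  U = {96, 97, 98}: f^{-1}(U) = {11, 12, 13} ∈ τ_X ✓.
Found U = {97, 98} with f^{-1}(U) = {11, 12} not in τ_X. Therefore f is NOT continuous.


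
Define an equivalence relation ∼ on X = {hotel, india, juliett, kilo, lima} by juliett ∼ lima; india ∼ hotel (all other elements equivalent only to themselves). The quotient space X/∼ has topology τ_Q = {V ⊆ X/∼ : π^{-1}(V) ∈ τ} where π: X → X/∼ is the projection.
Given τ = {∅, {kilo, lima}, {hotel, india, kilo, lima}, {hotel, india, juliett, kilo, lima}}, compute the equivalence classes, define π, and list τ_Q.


X/∼ = {[hotel=india], [juliett=lima], [kilo]}; |τ_Q| = 2.

Equivalence classes: [hotel=india], [juliett=lima], [kilo].
Quotient map π: X → X/∼ sends hotel ↦ [hotel=india], india ↦ [hotel=india], juliett ↦ [juliett=lima], kilo ↦ [kilo], lima ↦ [juliett=lima].
For each subset V ⊆ X/∼, compute π^{-1}(V) ⊆ X and check whether π^{-1}(V) ∈ τ. V is open in τ_Q iff π^{-1}(V) ∈ τ.
  V = {}: π^{-1}(V) = ∅ ∈ τ ✓.
  V = {[hotel=india]}: π^{-1}(V) = {hotel, india} ∉ τ ✗.
  V = {[juliett=lima]}: π^{-1}(V) = {juliett, lima} ∉ τ ✗.
  V = {[hotel=india], [juliett=lima]}: π^{-1}(V) = {hotel, india, juliett, lima} ∉ τ ✗.
  V = {[kilo]}: π^{-1}(V) = {kilo} ∉ τ ✗.
  V = {[hotel=india], [kilo]}: π^{-1}(V) = {hotel, india, kilo} ∉ τ ✗.
  V = {[juliett=lima], [kilo]}: π^{-1}(V) = {juliett, kilo, lima} ∉ τ ✗.
  V = {[hotel=india], [juliett=lima], [kilo]}: π^{-1}(V) = {hotel, india, juliett, kilo, lima} ∈ τ ✓.
Open sets in the quotient: τ_Q = {{}, {[hotel=india], [juliett=lima], [kilo]}} (2 elements).


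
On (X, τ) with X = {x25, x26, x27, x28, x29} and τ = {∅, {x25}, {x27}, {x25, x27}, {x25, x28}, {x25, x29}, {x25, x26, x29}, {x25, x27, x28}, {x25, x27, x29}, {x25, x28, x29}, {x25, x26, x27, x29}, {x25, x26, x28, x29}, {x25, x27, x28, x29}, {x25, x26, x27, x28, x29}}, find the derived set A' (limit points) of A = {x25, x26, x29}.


A' = {x26, x28, x29}

For each x ∈ X, list the open sets U ∈ τ with x ∈ U, then check whether U ∩ (A ∖ {x}) ≠ ∅ for every such U.
  x = x25: open {x25} ∋ x has {x25} ∩ (A ∖ {x25}) = ∅, so x is NOT a limit point.
  x = x26: opens ∋ x are {x25, x26, x29}, {x25, x26, x27, x29}, {x25, x26, x28, x29}, {x25, x26, x27, x28, x29}; each meets A ∖ {x26}, so x IS a limit point.
  x = x27: open {x27} ∋ x has {x27} ∩ (A ∖ {x27}) = ∅, so x is NOT a limit point.
  x = x28: opens ∋ x are {x25, x28}, {x25, x27, x28}, {x25, x28, x29}, {x25, x26, x28, x29}, {x25, x27, x28, x29}, {x25, x26, x27, x28, x29}; each meets A ∖ {x28}, so x IS a limit point.
  x = x29: opens ∋ x are {x25, x29}, {x25, x26, x29}, {x25, x27, x29}, {x25, x28, x29}, {x25, x26, x27, x29}, {x25, x26, x28, x29}, {x25, x27, x28, x29}, {x25, x26, x27, x28, x29}; each meets A ∖ {x29}, so x IS a limit point.
Collecting: A' = {x26, x28, x29}.


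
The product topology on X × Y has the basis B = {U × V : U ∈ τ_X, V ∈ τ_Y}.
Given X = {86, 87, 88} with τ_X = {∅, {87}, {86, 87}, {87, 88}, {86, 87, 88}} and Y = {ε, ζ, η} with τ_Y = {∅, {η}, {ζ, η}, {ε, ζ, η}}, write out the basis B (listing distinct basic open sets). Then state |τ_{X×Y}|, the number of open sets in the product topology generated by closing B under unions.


Basis B = {∅ × ∅, {87} × {η}, {86, 87} × {η}, {87} × {ζ, η}, {87, 88} × {η}, {86, 87, 88} × {η}, {87} × {ε, ζ, η}, {86, 87} × {ζ, η}, {87, 88} × {ζ, η}, {86, 87} × {ε, ζ, η}, {86, 87, 88} × {ζ, η}, {87, 88} × {ε, ζ, η}, {86, 87, 88} × {ε, ζ, η}}; |τ_{X×Y}| = 30.

Enumerate products U × V with U ∈ τ_X, V ∈ τ_Y (deduplicated):
  ∅ × ∅ = {} (∅)
  {87} × {η} = {(87,η)}
  {86, 87} × {η} = {(86,η), (87,η)}
  {87} × {ζ, η} = {(87,ζ), (87,η)}
  {87, 88} × {η} = {(87,η), (88,η)}
  {86, 87, 88} × {η} = {(86,η), (87,η), (88,η)}
  {87} × {ε, ζ, η} = {(87,ε), (87,ζ), (87,η)}
  {86, 87} × {ζ, η} = {(86,ζ), (86,η), (87,ζ), (87,η)}
  {87, 88} × {ζ, η} = {(87,ζ), (87,η), (88,ζ), (88,η)}
  {86, 87} × {ε, ζ, η} = {(86,ε), (86,ζ), (86,η), (87,ε), (87,ζ), (87,η)}
  {86, 87, 88} × {ζ, η} = {(86,ζ), (86,η), (87,ζ), (87,η), (88,ζ), (88,η)}
  {87, 88} × {ε, ζ, η} = {(87,ε), (87,ζ), (87,η), (88,ε), (88,ζ), (88,η)}
  {86, 87, 88} × {ε, ζ, η} = {(86,ε), (86,ζ), (86,η), (87,ε), (87,ζ), (87,η), (88,ε), (88,ζ), (88,η)}
These 13 distinct sets form the basis B.
Close under arbitrary unions to get τ_{X×Y}; counting gives |τ_{X×Y}| = 30.


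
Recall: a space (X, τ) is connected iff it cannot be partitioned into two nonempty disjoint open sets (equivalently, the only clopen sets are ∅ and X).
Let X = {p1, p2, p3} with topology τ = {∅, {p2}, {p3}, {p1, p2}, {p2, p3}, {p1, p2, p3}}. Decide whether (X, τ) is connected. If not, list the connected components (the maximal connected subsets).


(X, τ) is disconnected; components = [{p3}, {p1, p2}].

Find clopen sets (U ∈ τ with X ∖ U ∈ τ):
  U = ∅, X ∖ U = {p1, p2, p3} — both open, so U is clopen.
  U = {p3}, X ∖ U = {p1, p2} — both open, so U is clopen.
  U = {p1, p2}, X ∖ U = {p3} — both open, so U is clopen.
  U = {p1, p2, p3}, X ∖ U = ∅ — both open, so U is clopen.
Nontrivial clopen(s) exist: e.g. {p3}. So (X, τ) is disconnected.
Compute connected components by grouping points that agree on all clopens:
  component: {p3}
  component: {p1, p2}


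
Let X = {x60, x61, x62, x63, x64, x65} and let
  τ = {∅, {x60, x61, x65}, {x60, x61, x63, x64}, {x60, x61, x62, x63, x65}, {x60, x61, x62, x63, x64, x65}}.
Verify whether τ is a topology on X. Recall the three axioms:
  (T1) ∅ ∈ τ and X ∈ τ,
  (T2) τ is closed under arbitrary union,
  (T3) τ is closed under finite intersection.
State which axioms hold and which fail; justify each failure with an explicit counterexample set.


τ is NOT a topology on X.

Axiom (T1): ∅ ∈ τ? Yes; X ∈ τ? Yes.
Axiom (T2/T3): check pairwise unions and intersections of members of τ.
Counterexample for (T3): {x60, x61, x65} ∩ {x60, x61, x63, x64} = {x60, x61} ∉ τ. Therefore τ is NOT a topology.


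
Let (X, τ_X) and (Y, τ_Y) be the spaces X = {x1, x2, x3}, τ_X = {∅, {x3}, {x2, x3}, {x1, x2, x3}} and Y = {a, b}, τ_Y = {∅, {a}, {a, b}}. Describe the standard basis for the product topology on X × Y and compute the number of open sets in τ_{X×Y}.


Basis B = {∅ × ∅, {x3} × {a}, {x2, x3} × {a}, {x3} × {a, b}, {x1, x2, x3} × {a}, {x2, x3} × {a, b}, {x1, x2, x3} × {a, b}}; |τ_{X×Y}| = 10.

Enumerate products U × V with U ∈ τ_X, V ∈ τ_Y (deduplicated):
  ∅ × ∅ = {} (∅)
  {x3} × {a} = {(x3,a)}
  {x2, x3} × {a} = {(x2,a), (x3,a)}
  {x3} × {a, b} = {(x3,a), (x3,b)}
  {x1, x2, x3} × {a} = {(x1,a), (x2,a), (x3,a)}
  {x2, x3} × {a, b} = {(x2,a), (x2,b), (x3,a), (x3,b)}
  {x1, x2, x3} × {a, b} = {(x1,a), (x1,b), (x2,a), (x2,b), (x3,a), (x3,b)}
These 7 distinct sets form the basis B.
Close under arbitrary unions to get τ_{X×Y}; counting gives |τ_{X×Y}| = 10.


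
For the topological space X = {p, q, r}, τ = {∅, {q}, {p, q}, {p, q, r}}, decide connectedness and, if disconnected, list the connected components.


(X, τ) is connected.

Find clopen sets (U ∈ τ with X ∖ U ∈ τ):
  U = ∅, X ∖ U = {p, q, r} — both open, so U is clopen.
  U = {p, q, r}, X ∖ U = ∅ — both open, so U is clopen.
Only trivial clopens (∅ and X) exist, so (X, τ) is connected.
Compute connected components by grouping points that agree on all clopens:
  component: {p, q, r}


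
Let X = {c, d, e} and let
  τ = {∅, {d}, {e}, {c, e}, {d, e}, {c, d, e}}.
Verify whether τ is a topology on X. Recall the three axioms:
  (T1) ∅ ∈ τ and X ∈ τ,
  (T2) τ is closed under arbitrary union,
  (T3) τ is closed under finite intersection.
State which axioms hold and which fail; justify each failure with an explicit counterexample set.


τ IS a topology on X.

Axiom (T1): ∅ ∈ τ? Yes; X ∈ τ? Yes.
Axiom (T2/T3): check pairwise unions and intersections of members of τ.
All pairwise intersections and unions checked — each lies in τ. Therefore τ satisfies (T1), (T2), (T3): it IS a topology on X.


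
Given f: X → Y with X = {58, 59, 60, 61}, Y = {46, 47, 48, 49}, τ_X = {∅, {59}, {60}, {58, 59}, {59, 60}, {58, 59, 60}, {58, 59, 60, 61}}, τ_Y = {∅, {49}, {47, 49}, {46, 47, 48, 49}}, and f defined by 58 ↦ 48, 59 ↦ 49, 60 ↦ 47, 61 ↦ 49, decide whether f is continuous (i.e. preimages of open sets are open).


f is NOT continuous.

Compute f^{-1}(U) for each U ∈ τ_Y:
  U = ∅: f^{-1}(U) = ∅ ∈ τ_X ✓.
  U = {49}: f^{-1}(U) = {59, 61} ∉ τ_X ✗.
  U = {47, 49}: f^{-1}(U) = {59, 60, 61} ∉ τ_X ✗.
  U = {46, 47, 48, 49}: f^{-1}(U) = {58, 59, 60, 61} ∈ τ_X ✓.
Found U = {49} with f^{-1}(U) = {59, 61} not in τ_X. Therefore f is NOT continuous.


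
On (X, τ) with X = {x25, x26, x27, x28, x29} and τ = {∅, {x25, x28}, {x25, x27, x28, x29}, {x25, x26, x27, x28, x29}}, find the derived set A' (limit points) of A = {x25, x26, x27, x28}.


A' = {x25, x26, x27, x28, x29}

For each x ∈ X, list the open sets U ∈ τ with x ∈ U, then check whether U ∩ (A ∖ {x}) ≠ ∅ for every such U.
  x = x25: opens ∋ x are {x25, x28}, {x25, x27, x28, x29}, {x25, x26, x27, x28, x29}; each meets A ∖ {x25}, so x IS a limit point.
  x = x26: opens ∋ x are {x25, x26, x27, x28, x29}; each meets A ∖ {x26}, so x IS a limit point.
  x = x27: opens ∋ x are {x25, x27, x28, x29}, {x25, x26, x27, x28, x29}; each meets A ∖ {x27}, so x IS a limit point.
  x = x28: opens ∋ x are {x25, x28}, {x25, x27, x28, x29}, {x25, x26, x27, x28, x29}; each meets A ∖ {x28}, so x IS a limit point.
  x = x29: opens ∋ x are {x25, x27, x28, x29}, {x25, x26, x27, x28, x29}; each meets A ∖ {x29}, so x IS a limit point.
Collecting: A' = {x25, x26, x27, x28, x29}.


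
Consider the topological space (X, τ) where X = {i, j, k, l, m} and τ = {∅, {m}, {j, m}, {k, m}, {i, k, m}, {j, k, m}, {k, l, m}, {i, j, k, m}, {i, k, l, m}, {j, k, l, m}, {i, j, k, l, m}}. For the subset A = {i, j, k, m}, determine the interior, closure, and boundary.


int(A) = {i, j, k, m}, cl(A) = {i, j, k, l, m}, ∂A = {l}.

Closed sets in (X, τ) are complements of opens:
  closed(X, τ) = {∅, {i}, {j}, {l}, {i, j}, {i, l}, {j, l}, {i, j, l}, {i, k, l}, {i, j, k, l}, {i, j, k, l, m}}.
int(A) = ⋃ {U ∈ τ : U ⊆ A}. Opens contained in A: ∅, {m}, {j, m}, {k, m}, {i, k, m}, {j, k, m}, {i, j, k, m}.
Taking the union of these: int(A) = {i, j, k, m}.
cl(A) = ⋂ {C closed : A ⊆ C}. Closed sets containing A: {i, j, k, l, m}.
Intersecting these: cl(A) = {i, j, k, l, m}.
∂A = cl(A) ∖ int(A) = {i, j, k, l, m} ∖ {i, j, k, m} = {l}.


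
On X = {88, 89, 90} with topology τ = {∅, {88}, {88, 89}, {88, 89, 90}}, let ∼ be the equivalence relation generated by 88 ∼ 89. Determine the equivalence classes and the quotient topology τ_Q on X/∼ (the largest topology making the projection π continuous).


X/∼ = {[88=89], [90]}; |τ_Q| = 3.

Equivalence classes: [88=89], [90].
Quotient map π: X → X/∼ sends 88 ↦ [88=89], 89 ↦ [88=89], 90 ↦ [90].
For each subset V ⊆ X/∼, compute π^{-1}(V) ⊆ X and check whether π^{-1}(V) ∈ τ. V is open in τ_Q iff π^{-1}(V) ∈ τ.
  V = {}: π^{-1}(V) = ∅ ∈ τ ✓.
  V = {[88=89]}: π^{-1}(V) = {88, 89} ∈ τ ✓.
  V = {[90]}: π^{-1}(V) = {90} ∉ τ ✗.
  V = {[88=89], [90]}: π^{-1}(V) = {88, 89, 90} ∈ τ ✓.
Open sets in the quotient: τ_Q = {{}, {[88=89]}, {[88=89], [90]}} (3 elements).


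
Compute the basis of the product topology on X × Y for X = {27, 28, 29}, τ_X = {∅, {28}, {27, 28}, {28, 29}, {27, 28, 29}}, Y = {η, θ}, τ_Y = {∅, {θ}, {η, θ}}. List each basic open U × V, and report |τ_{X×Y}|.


Basis B = {∅ × ∅, {28} × {θ}, {27, 28} × {θ}, {28} × {η, θ}, {28, 29} × {θ}, {27, 28, 29} × {θ}, {27, 28} × {η, θ}, {28, 29} × {η, θ}, {27, 28, 29} × {η, θ}}; |τ_{X×Y}| = 14.

Enumerate products U × V with U ∈ τ_X, V ∈ τ_Y (deduplicated):
  ∅ × ∅ = {} (∅)
  {28} × {θ} = {(28,θ)}
  {27, 28} × {θ} = {(27,θ), (28,θ)}
  {28} × {η, θ} = {(28,η), (28,θ)}
  {28, 29} × {θ} = {(28,θ), (29,θ)}
  {27, 28, 29} × {θ} = {(27,θ), (28,θ), (29,θ)}
  {27, 28} × {η, θ} = {(27,η), (27,θ), (28,η), (28,θ)}
  {28, 29} × {η, θ} = {(28,η), (28,θ), (29,η), (29,θ)}
  {27, 28, 29} × {η, θ} = {(27,η), (27,θ), (28,η), (28,θ), (29,η), (29,θ)}
These 9 distinct sets form the basis B.
Close under arbitrary unions to get τ_{X×Y}; counting gives |τ_{X×Y}| = 14.


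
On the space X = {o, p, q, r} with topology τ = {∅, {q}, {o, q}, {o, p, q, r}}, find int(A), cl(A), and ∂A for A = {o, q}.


int(A) = {o, q}, cl(A) = {o, p, q, r}, ∂A = {p, r}.

Closed sets in (X, τ) are complements of opens:
  closed(X, τ) = {∅, {p, r}, {o, p, r}, {o, p, q, r}}.
int(A) = ⋃ {U ∈ τ : U ⊆ A}. Opens contained in A: ∅, {q}, {o, q}.
Taking the union of these: int(A) = {o, q}.
cl(A) = ⋂ {C closed : A ⊆ C}. Closed sets containing A: {o, p, q, r}.
Intersecting these: cl(A) = {o, p, q, r}.
∂A = cl(A) ∖ int(A) = {o, p, q, r} ∖ {o, q} = {p, r}.


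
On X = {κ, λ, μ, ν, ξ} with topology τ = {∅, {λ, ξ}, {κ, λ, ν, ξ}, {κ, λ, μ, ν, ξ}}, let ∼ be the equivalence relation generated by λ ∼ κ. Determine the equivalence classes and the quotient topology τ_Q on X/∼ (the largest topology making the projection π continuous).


X/∼ = {[κ=λ], [μ], [ν], [ξ]}; |τ_Q| = 3.

Equivalence classes: [κ=λ], [μ], [ν], [ξ].
Quotient map π: X → X/∼ sends κ ↦ [κ=λ], λ ↦ [κ=λ], μ ↦ [μ], ν ↦ [ν], ξ ↦ [ξ].
For each subset V ⊆ X/∼, compute π^{-1}(V) ⊆ X and check whether π^{-1}(V) ∈ τ. V is open in τ_Q iff π^{-1}(V) ∈ τ.
  V = {}: π^{-1}(V) = ∅ ∈ τ ✓.
  V = {[κ=λ]}: π^{-1}(V) = {κ, λ} ∉ τ ✗.
  V = {[μ]}: π^{-1}(V) = {μ} ∉ τ ✗.
  V = {[κ=λ], [μ]}: π^{-1}(V) = {κ, λ, μ} ∉ τ ✗.
  V = {[ν]}: π^{-1}(V) = {ν} ∉ τ ✗.
  V = {[κ=λ], [ν]}: π^{-1}(V) = {κ, λ, ν} ∉ τ ✗.
  V = {[μ], [ν]}: π^{-1}(V) = {μ, ν} ∉ τ ✗.
  V = {[κ=λ], [μ], [ν]}: π^{-1}(V) = {κ, λ, μ, ν} ∉ τ ✗.
  V = {[ξ]}: π^{-1}(V) = {ξ} ∉ τ ✗.
  V = {[κ=λ], [ξ]}: π^{-1}(V) = {κ, λ, ξ} ∉ τ ✗.
  V = {[μ], [ξ]}: π^{-1}(V) = {μ, ξ} ∉ τ ✗.
  V = {[κ=λ], [μ], [ξ]}: π^{-1}(V) = {κ, λ, μ, ξ} ∉ τ ✗.
  V = {[ν], [ξ]}: π^{-1}(V) = {ν, ξ} ∉ τ ✗.
  V = {[κ=λ], [ν], [ξ]}: π^{-1}(V) = {κ, λ, ν, ξ} ∈ τ ✓.
  V = {[μ], [ν], [ξ]}: π^{-1}(V) = {μ, ν, ξ} ∉ τ ✗.
  V = {[κ=λ], [μ], [ν], [ξ]}: π^{-1}(V) = {κ, λ, μ, ν, ξ} ∈ τ ✓.
Open sets in the quotient: τ_Q = {{}, {[κ=λ], [ν], [ξ]}, {[κ=λ], [μ], [ν], [ξ]}} (3 elements).


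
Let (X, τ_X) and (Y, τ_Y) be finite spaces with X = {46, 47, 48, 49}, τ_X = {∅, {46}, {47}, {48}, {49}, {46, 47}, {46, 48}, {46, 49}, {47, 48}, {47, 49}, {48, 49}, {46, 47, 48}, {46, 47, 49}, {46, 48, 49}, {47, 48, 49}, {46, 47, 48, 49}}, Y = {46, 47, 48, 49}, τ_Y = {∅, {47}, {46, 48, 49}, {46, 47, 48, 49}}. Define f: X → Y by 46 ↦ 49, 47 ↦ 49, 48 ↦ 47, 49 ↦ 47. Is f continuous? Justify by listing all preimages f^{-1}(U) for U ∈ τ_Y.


f IS continuous.

Compute f^{-1}(U) for each U ∈ τ_Y:
  U = ∅: f^{-1}(U) = ∅ ∈ τ_X ✓.
  U = {47}: f^{-1}(U) = {48, 49} ∈ τ_X ✓.
  U = {46, 48, 49}: f^{-1}(U) = {46, 47} ∈ τ_X ✓.
  U = {46, 47, 48, 49}: f^{-1}(U) = {46, 47, 48, 49} ∈ τ_X ✓.
Every preimage lies in τ_X, so f IS continuous.


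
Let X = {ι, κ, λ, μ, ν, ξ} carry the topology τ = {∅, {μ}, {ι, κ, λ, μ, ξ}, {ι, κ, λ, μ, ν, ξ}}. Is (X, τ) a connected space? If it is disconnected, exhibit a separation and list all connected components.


(X, τ) is connected.

Find clopen sets (U ∈ τ with X ∖ U ∈ τ):
  U = ∅, X ∖ U = {ι, κ, λ, μ, ν, ξ} — both open, so U is clopen.
  U = {ι, κ, λ, μ, ν, ξ}, X ∖ U = ∅ — both open, so U is clopen.
Only trivial clopens (∅ and X) exist, so (X, τ) is connected.
Compute connected components by grouping points that agree on all clopens:
  component: {ι, κ, λ, μ, ν, ξ}


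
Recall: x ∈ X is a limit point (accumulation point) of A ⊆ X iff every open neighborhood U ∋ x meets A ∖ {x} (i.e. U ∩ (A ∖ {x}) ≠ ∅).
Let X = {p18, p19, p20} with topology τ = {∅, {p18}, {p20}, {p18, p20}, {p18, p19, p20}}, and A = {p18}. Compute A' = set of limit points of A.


A' = {p19}

For each x ∈ X, list the open sets U ∈ τ with x ∈ U, then check whether U ∩ (A ∖ {x}) ≠ ∅ for every such U.
  x = p18: open {p18} ∋ x has {p18} ∩ (A ∖ {p18}) = ∅, so x is NOT a limit point.
  x = p19: opens ∋ x are {p18, p19, p20}; each meets A ∖ {p19}, so x IS a limit point.
  x = p20: open {p20} ∋ x has {p20} ∩ (A ∖ {p20}) = ∅, so x is NOT a limit point.
Collecting: A' = {p19}.


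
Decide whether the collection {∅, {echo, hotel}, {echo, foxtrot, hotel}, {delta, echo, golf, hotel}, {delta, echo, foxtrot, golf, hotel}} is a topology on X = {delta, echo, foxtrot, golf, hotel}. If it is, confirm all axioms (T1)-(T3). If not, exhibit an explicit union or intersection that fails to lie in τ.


τ IS a topology on X.

Axiom (T1): ∅ ∈ τ? Yes; X ∈ τ? Yes.
Axiom (T2/T3): check pairwise unions and intersections of members of τ.
All pairwise intersections and unions checked — each lies in τ. Therefore τ satisfies (T1), (T2), (T3): it IS a topology on X.


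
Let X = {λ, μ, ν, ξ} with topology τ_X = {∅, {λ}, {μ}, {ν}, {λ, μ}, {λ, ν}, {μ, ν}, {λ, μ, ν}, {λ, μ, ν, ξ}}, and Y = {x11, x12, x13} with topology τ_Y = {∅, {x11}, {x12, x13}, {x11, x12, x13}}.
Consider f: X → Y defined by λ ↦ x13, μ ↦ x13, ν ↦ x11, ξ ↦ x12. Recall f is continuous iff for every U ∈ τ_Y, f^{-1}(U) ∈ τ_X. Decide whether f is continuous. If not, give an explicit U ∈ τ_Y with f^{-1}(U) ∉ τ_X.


f is NOT continuous.

Compute f^{-1}(U) for each U ∈ τ_Y:
  U = ∅: f^{-1}(U) = ∅ ∈ τ_X ✓.
  U = {x11}: f^{-1}(U) = {ν} ∈ τ_X ✓.
  U = {x12, x13}: f^{-1}(U) = {λ, μ, ξ} ∉ τ_X ✗.
  U = {x11, x12, x13}: f^{-1}(U) = {λ, μ, ν, ξ} ∈ τ_X ✓.
Found U = {x12, x13} with f^{-1}(U) = {λ, μ, ξ} not in τ_X. Therefore f is NOT continuous.


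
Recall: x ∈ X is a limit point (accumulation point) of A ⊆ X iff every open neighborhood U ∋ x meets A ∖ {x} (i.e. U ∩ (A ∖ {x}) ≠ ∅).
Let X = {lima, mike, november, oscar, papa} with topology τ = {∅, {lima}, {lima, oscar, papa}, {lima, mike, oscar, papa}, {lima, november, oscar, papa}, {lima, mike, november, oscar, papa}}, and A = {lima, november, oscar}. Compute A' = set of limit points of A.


A' = {mike, november, oscar, papa}

For each x ∈ X, list the open sets U ∈ τ with x ∈ U, then check whether U ∩ (A ∖ {x}) ≠ ∅ for every such U.
  x = lima: open {lima} ∋ x has {lima} ∩ (A ∖ {lima}) = ∅, so x is NOT a limit point.
  x = mike: opens ∋ x are {lima, mike, oscar, papa}, {lima, mike, november, oscar, papa}; each meets A ∖ {mike}, so x IS a limit point.
  x = november: opens ∋ x are {lima, november, oscar, papa}, {lima, mike, november, oscar, papa}; each meets A ∖ {november}, so x IS a limit point.
  x = oscar: opens ∋ x are {lima, oscar, papa}, {lima, mike, oscar, papa}, {lima, november, oscar, papa}, {lima, mike, november, oscar, papa}; each meets A ∖ {oscar}, so x IS a limit point.
  x = papa: opens ∋ x are {lima, oscar, papa}, {lima, mike, oscar, papa}, {lima, november, oscar, papa}, {lima, mike, november, oscar, papa}; each meets A ∖ {papa}, so x IS a limit point.
Collecting: A' = {mike, november, oscar, papa}.


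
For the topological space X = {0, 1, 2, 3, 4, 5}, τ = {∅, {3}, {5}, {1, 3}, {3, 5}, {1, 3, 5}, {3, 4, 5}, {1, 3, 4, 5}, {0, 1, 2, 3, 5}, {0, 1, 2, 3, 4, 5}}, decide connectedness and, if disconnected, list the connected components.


(X, τ) is connected.

Find clopen sets (U ∈ τ with X ∖ U ∈ τ):
  U = ∅, X ∖ U = {0, 1, 2, 3, 4, 5} — both open, so U is clopen.
  U = {0, 1, 2, 3, 4, 5}, X ∖ U = ∅ — both open, so U is clopen.
Only trivial clopens (∅ and X) exist, so (X, τ) is connected.
Compute connected components by grouping points that agree on all clopens:
  component: {0, 1, 2, 3, 4, 5}


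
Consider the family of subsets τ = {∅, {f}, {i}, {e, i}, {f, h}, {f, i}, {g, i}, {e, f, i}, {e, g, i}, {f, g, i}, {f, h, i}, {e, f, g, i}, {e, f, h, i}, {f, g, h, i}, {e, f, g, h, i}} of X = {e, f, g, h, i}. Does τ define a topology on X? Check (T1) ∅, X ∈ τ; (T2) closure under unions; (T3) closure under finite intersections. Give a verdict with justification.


τ IS a topology on X.

Axiom (T1): ∅ ∈ τ? Yes; X ∈ τ? Yes.
Axiom (T2/T3): check pairwise unions and intersections of members of τ.
All pairwise intersections and unions checked — each lies in τ. Therefore τ satisfies (T1), (T2), (T3): it IS a topology on X.


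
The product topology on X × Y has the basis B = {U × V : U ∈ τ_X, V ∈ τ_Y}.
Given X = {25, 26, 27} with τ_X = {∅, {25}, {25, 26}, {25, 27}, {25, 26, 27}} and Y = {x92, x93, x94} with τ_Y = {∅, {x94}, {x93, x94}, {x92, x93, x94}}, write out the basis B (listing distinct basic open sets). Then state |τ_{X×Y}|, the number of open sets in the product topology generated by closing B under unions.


Basis B = {∅ × ∅, {25} × {x94}, {25} × {x93, x94}, {25, 26} × {x94}, {25, 27} × {x94}, {25} × {x92, x93, x94}, {25, 26, 27} × {x94}, {25, 26} × {x93, x94}, {25, 27} × {x93, x94}, {25, 26} × {x92, x93, x94}, {25, 27} × {x92, x93, x94}, {25, 26, 27} × {x93, x94}, {25, 26, 27} × {x92, x93, x94}}; |τ_{X×Y}| = 30.

Enumerate products U × V with U ∈ τ_X, V ∈ τ_Y (deduplicated):
  ∅ × ∅ = {} (∅)
  {25} × {x94} = {(25,x94)}
  {25} × {x93, x94} = {(25,x93), (25,x94)}
  {25, 26} × {x94} = {(25,x94), (26,x94)}
  {25, 27} × {x94} = {(25,x94), (27,x94)}
  {25} × {x92, x93, x94} = {(25,x92), (25,x93), (25,x94)}
  {25, 26, 27} × {x94} = {(25,x94), (26,x94), (27,x94)}
  {25, 26} × {x93, x94} = {(25,x93), (25,x94), (26,x93), (26,x94)}
  {25, 27} × {x93, x94} = {(25,x93), (25,x94), (27,x93), (27,x94)}
  {25, 26} × {x92, x93, x94} = {(25,x92), (25,x93), (25,x94), (26,x92), (26,x93), (26,x94)}
  {25, 27} × {x92, x93, x94} = {(25,x92), (25,x93), (25,x94), (27,x92), (27,x93), (27,x94)}
  {25, 26, 27} × {x93, x94} = {(25,x93), (25,x94), (26,x93), (26,x94), (27,x93), (27,x94)}
  {25, 26, 27} × {x92, x93, x94} = {(25,x92), (25,x93), (25,x94), (26,x92), (26,x93), (26,x94), (27,x92), (27,x93), (27,x94)}
These 13 distinct sets form the basis B.
Close under arbitrary unions to get τ_{X×Y}; counting gives |τ_{X×Y}| = 30.


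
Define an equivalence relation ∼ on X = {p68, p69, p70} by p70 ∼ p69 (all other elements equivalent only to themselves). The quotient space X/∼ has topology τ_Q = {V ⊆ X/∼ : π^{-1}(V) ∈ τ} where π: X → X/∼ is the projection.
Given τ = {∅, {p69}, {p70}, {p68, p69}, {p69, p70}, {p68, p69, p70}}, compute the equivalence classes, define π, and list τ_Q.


X/∼ = {[p68], [p69=p70]}; |τ_Q| = 3.

Equivalence classes: [p68], [p69=p70].
Quotient map π: X → X/∼ sends p68 ↦ [p68], p69 ↦ [p69=p70], p70 ↦ [p69=p70].
For each subset V ⊆ X/∼, compute π^{-1}(V) ⊆ X and check whether π^{-1}(V) ∈ τ. V is open in τ_Q iff π^{-1}(V) ∈ τ.
  V = {}: π^{-1}(V) = ∅ ∈ τ ✓.
  V = {[p68]}: π^{-1}(V) = {p68} ∉ τ ✗.
  V = {[p69=p70]}: π^{-1}(V) = {p69, p70} ∈ τ ✓.
  V = {[p68], [p69=p70]}: π^{-1}(V) = {p68, p69, p70} ∈ τ ✓.
Open sets in the quotient: τ_Q = {{}, {[p69=p70]}, {[p68], [p69=p70]}} (3 elements).


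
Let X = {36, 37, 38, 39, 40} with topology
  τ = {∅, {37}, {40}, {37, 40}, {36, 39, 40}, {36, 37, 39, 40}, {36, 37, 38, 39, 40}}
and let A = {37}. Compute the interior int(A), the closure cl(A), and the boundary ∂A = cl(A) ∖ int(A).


int(A) = {37}, cl(A) = {37, 38}, ∂A = {38}.

Closed sets in (X, τ) are complements of opens:
  closed(X, τ) = {∅, {38}, {37, 38}, {36, 38, 39}, {36, 37, 38, 39}, {36, 38, 39, 40}, {36, 37, 38, 39, 40}}.
int(A) = ⋃ {U ∈ τ : U ⊆ A}. Opens contained in A: ∅, {37}.
Taking the union of these: int(A) = {37}.
cl(A) = ⋂ {C closed : A ⊆ C}. Closed sets containing A: {37, 38}, {36, 37, 38, 39}, {36, 37, 38, 39, 40}.
Intersecting these: cl(A) = {37, 38}.
∂A = cl(A) ∖ int(A) = {37, 38} ∖ {37} = {38}.


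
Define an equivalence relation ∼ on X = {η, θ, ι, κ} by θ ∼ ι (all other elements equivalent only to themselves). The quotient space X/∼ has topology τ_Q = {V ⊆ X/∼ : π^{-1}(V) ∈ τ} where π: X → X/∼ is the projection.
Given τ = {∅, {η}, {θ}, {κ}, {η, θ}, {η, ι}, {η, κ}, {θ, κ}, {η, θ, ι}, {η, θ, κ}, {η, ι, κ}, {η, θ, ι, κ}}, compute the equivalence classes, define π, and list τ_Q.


X/∼ = {[η], [θ=ι], [κ]}; |τ_Q| = 6.

Equivalence classes: [η], [θ=ι], [κ].
Quotient map π: X → X/∼ sends η ↦ [η], θ ↦ [θ=ι], ι ↦ [θ=ι], κ ↦ [κ].
For each subset V ⊆ X/∼, compute π^{-1}(V) ⊆ X and check whether π^{-1}(V) ∈ τ. V is open in τ_Q iff π^{-1}(V) ∈ τ.
  V = {}: π^{-1}(V) = ∅ ∈ τ ✓.
  V = {[η]}: π^{-1}(V) = {η} ∈ τ ✓.
  V = {[θ=ι]}: π^{-1}(V) = {θ, ι} ∉ τ ✗.
  V = {[η], [θ=ι]}: π^{-1}(V) = {η, θ, ι} ∈ τ ✓.
  V = {[κ]}: π^{-1}(V) = {κ} ∈ τ ✓.
  V = {[η], [κ]}: π^{-1}(V) = {η, κ} ∈ τ ✓.
  V = {[θ=ι], [κ]}: π^{-1}(V) = {θ, ι, κ} ∉ τ ✗.
  V = {[η], [θ=ι], [κ]}: π^{-1}(V) = {η, θ, ι, κ} ∈ τ ✓.
Open sets in the quotient: τ_Q = {{}, {[η]}, {[η], [θ=ι]}, {[κ]}, {[η], [κ]}, {[η], [θ=ι], [κ]}} (6 elements).


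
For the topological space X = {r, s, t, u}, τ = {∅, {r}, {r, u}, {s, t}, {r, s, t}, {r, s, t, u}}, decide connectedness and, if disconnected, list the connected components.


(X, τ) is disconnected; components = [{r, u}, {s, t}].

Find clopen sets (U ∈ τ with X ∖ U ∈ τ):
  U = ∅, X ∖ U = {r, s, t, u} — both open, so U is clopen.
  U = {r, u}, X ∖ U = {s, t} — both open, so U is clopen.
  U = {s, t}, X ∖ U = {r, u} — both open, so U is clopen.
  U = {r, s, t, u}, X ∖ U = ∅ — both open, so U is clopen.
Nontrivial clopen(s) exist: e.g. {r, u}. So (X, τ) is disconnected.
Compute connected components by grouping points that agree on all clopens:
  component: {r, u}
  component: {s, t}


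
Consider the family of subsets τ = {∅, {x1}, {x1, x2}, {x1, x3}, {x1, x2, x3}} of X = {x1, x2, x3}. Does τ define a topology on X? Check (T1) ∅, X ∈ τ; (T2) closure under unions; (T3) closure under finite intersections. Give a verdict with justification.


τ IS a topology on X.

Axiom (T1): ∅ ∈ τ? Yes; X ∈ τ? Yes.
Axiom (T2/T3): check pairwise unions and intersections of members of τ.
All pairwise intersections and unions checked — each lies in τ. Therefore τ satisfies (T1), (T2), (T3): it IS a topology on X.


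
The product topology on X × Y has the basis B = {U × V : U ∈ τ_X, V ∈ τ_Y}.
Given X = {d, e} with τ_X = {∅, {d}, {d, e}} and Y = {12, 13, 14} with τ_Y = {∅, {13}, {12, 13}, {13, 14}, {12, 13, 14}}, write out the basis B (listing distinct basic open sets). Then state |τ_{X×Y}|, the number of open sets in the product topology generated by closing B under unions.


Basis B = {∅ × ∅, {d} × {13}, {d} × {12, 13}, {d} × {13, 14}, {d, e} × {13}, {d} × {12, 13, 14}, {d, e} × {12, 13}, {d, e} × {13, 14}, {d, e} × {12, 13, 14}}; |τ_{X×Y}| = 14.

Enumerate products U × V with U ∈ τ_X, V ∈ τ_Y (deduplicated):
  ∅ × ∅ = {} (∅)
  {d} × {13} = {(d,13)}
  {d} × {12, 13} = {(d,12), (d,13)}
  {d} × {13, 14} = {(d,13), (d,14)}
  {d, e} × {13} = {(d,13), (e,13)}
  {d} × {12, 13, 14} = {(d,12), (d,13), (d,14)}
  {d, e} × {12, 13} = {(d,12), (d,13), (e,12), (e,13)}
  {d, e} × {13, 14} = {(d,13), (d,14), (e,13), (e,14)}
  {d, e} × {12, 13, 14} = {(d,12), (d,13), (d,14), (e,12), (e,13), (e,14)}
These 9 distinct sets form the basis B.
Close under arbitrary unions to get τ_{X×Y}; counting gives |τ_{X×Y}| = 14.


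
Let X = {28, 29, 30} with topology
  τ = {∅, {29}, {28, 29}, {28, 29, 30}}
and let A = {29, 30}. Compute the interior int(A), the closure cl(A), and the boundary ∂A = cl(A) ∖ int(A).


int(A) = {29}, cl(A) = {28, 29, 30}, ∂A = {28, 30}.

Closed sets in (X, τ) are complements of opens:
  closed(X, τ) = {∅, {30}, {28, 30}, {28, 29, 30}}.
int(A) = ⋃ {U ∈ τ : U ⊆ A}. Opens contained in A: ∅, {29}.
Taking the union of these: int(A) = {29}.
cl(A) = ⋂ {C closed : A ⊆ C}. Closed sets containing A: {28, 29, 30}.
Intersecting these: cl(A) = {28, 29, 30}.
∂A = cl(A) ∖ int(A) = {28, 29, 30} ∖ {29} = {28, 30}.


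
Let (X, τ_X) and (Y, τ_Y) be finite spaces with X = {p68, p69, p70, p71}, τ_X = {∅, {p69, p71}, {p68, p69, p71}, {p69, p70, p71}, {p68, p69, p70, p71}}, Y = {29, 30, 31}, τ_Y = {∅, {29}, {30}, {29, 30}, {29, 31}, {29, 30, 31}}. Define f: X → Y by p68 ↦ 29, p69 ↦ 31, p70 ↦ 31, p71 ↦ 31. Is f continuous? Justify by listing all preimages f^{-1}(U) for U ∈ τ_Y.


f is NOT continuous.

Compute f^{-1}(U) for each U ∈ τ_Y:
  U = ∅: f^{-1}(U) = ∅ ∈ τ_X ✓.
  U = {29}: f^{-1}(U) = {p68} ∉ τ_X ✗.
  U = {30}: f^{-1}(U) = ∅ ∈ τ_X ✓.
  U = {29, 30}: f^{-1}(U) = {p68} ∉ τ_X ✗.
  U = {29, 31}: f^{-1}(U) = {p68, p69, p70, p71} ∈ τ_X ✓.
  U = {29, 30, 31}: f^{-1}(U) = {p68, p69, p70, p71} ∈ τ_X ✓.
Found U = {29} with f^{-1}(U) = {p68} not in τ_X. Therefore f is NOT continuous.


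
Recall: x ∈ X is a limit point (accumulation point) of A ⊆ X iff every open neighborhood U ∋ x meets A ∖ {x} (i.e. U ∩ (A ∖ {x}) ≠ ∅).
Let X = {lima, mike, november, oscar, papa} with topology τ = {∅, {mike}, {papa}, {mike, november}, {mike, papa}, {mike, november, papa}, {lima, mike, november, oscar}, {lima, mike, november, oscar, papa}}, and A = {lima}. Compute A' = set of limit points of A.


A' = {oscar}

For each x ∈ X, list the open sets U ∈ τ with x ∈ U, then check whether U ∩ (A ∖ {x}) ≠ ∅ for every such U.
  x = lima: open {lima, mike, november, oscar} ∋ x has {lima, mike, november, oscar} ∩ (A ∖ {lima}) = ∅, so x is NOT a limit point.
  x = mike: open {mike} ∋ x has {mike} ∩ (A ∖ {mike}) = ∅, so x is NOT a limit point.
  x = november: open {mike, november} ∋ x has {mike, november} ∩ (A ∖ {november}) = ∅, so x is NOT a limit point.
  x = oscar: opens ∋ x are {lima, mike, november, oscar}, {lima, mike, november, oscar, papa}; each meets A ∖ {oscar}, so x IS a limit point.
  x = papa: open {papa} ∋ x has {papa} ∩ (A ∖ {papa}) = ∅, so x is NOT a limit point.
Collecting: A' = {oscar}.


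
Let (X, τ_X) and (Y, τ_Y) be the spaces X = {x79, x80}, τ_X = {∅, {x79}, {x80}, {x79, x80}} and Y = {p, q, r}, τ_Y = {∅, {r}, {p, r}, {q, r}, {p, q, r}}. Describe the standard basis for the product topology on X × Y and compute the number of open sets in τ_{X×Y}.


Basis B = {∅ × ∅, {x79} × {r}, {x80} × {r}, {x79} × {p, r}, {x79} × {q, r}, {x79, x80} × {r}, {x80} × {p, r}, {x80} × {q, r}, {x79} × {p, q, r}, {x80} × {p, q, r}, {x79, x80} × {p, r}, {x79, x80} × {q, r}, {x79, x80} × {p, q, r}}; |τ_{X×Y}| = 25.

Enumerate products U × V with U ∈ τ_X, V ∈ τ_Y (deduplicated):
  ∅ × ∅ = {} (∅)
  {x79} × {r} = {(x79,r)}
  {x80} × {r} = {(x80,r)}
  {x79} × {p, r} = {(x79,p), (x79,r)}
  {x79} × {q, r} = {(x79,q), (x79,r)}
  {x79, x80} × {r} = {(x79,r), (x80,r)}
  {x80} × {p, r} = {(x80,p), (x80,r)}
  {x80} × {q, r} = {(x80,q), (x80,r)}
  {x79} × {p, q, r} = {(x79,p), (x79,q), (x79,r)}
  {x80} × {p, q, r} = {(x80,p), (x80,q), (x80,r)}
  {x79, x80} × {p, r} = {(x79,p), (x79,r), (x80,p), (x80,r)}
  {x79, x80} × {q, r} = {(x79,q), (x79,r), (x80,q), (x80,r)}
  {x79, x80} × {p, q, r} = {(x79,p), (x79,q), (x79,r), (x80,p), (x80,q), (x80,r)}
These 13 distinct sets form the basis B.
Close under arbitrary unions to get τ_{X×Y}; counting gives |τ_{X×Y}| = 25.


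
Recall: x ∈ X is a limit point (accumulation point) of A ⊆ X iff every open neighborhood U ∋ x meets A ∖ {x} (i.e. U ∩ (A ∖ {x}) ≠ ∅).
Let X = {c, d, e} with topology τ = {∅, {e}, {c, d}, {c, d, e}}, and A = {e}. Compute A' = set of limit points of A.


A' = ∅

For each x ∈ X, list the open sets U ∈ τ with x ∈ U, then check whether U ∩ (A ∖ {x}) ≠ ∅ for every such U.
  x = c: open {c, d} ∋ x has {c, d} ∩ (A ∖ {c}) = ∅, so x is NOT a limit point.
  x = d: open {c, d} ∋ x has {c, d} ∩ (A ∖ {d}) = ∅, so x is NOT a limit point.
  x = e: open {e} ∋ x has {e} ∩ (A ∖ {e}) = ∅, so x is NOT a limit point.
Collecting: A' = ∅.


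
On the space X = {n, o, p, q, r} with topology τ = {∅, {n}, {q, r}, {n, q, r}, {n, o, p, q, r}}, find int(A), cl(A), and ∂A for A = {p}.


int(A) = ∅, cl(A) = {o, p}, ∂A = {o, p}.

Closed sets in (X, τ) are complements of opens:
  closed(X, τ) = {∅, {o, p}, {n, o, p}, {o, p, q, r}, {n, o, p, q, r}}.
int(A) = ⋃ {U ∈ τ : U ⊆ A}. Opens contained in A: ∅.
Taking the union of these: int(A) = ∅.
cl(A) = ⋂ {C closed : A ⊆ C}. Closed sets containing A: {o, p}, {n, o, p}, {o, p, q, r}, {n, o, p, q, r}.
Intersecting these: cl(A) = {o, p}.
∂A = cl(A) ∖ int(A) = {o, p} ∖ ∅ = {o, p}.


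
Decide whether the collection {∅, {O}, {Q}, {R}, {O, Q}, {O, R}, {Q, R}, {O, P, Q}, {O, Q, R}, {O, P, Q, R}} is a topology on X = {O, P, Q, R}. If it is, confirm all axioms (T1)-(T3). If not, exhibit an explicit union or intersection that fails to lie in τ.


τ IS a topology on X.

Axiom (T1): ∅ ∈ τ? Yes; X ∈ τ? Yes.
Axiom (T2/T3): check pairwise unions and intersections of members of τ.
All pairwise intersections and unions checked — each lies in τ. Therefore τ satisfies (T1), (T2), (T3): it IS a topology on X.


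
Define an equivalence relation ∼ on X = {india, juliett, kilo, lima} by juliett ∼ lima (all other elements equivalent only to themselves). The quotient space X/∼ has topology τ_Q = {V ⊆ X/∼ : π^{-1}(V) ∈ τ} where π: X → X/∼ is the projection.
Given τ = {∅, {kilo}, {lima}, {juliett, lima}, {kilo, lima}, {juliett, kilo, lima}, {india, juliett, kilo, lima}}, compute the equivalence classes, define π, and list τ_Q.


X/∼ = {[india], [juliett=lima], [kilo]}; |τ_Q| = 5.

Equivalence classes: [india], [juliett=lima], [kilo].
Quotient map π: X → X/∼ sends india ↦ [india], juliett ↦ [juliett=lima], kilo ↦ [kilo], lima ↦ [juliett=lima].
For each subset V ⊆ X/∼, compute π^{-1}(V) ⊆ X and check whether π^{-1}(V) ∈ τ. V is open in τ_Q iff π^{-1}(V) ∈ τ.
  V = {}: π^{-1}(V) = ∅ ∈ τ ✓.
  V = {[india]}: π^{-1}(V) = {india} ∉ τ ✗.
  V = {[juliett=lima]}: π^{-1}(V) = {juliett, lima} ∈ τ ✓.
  V = {[india], [juliett=lima]}: π^{-1}(V) = {india, juliett, lima} ∉ τ ✗.
  V = {[kilo]}: π^{-1}(V) = {kilo} ∈ τ ✓.
  V = {[india], [kilo]}: π^{-1}(V) = {india, kilo} ∉ τ ✗.
  V = {[juliett=lima], [kilo]}: π^{-1}(V) = {juliett, kilo, lima} ∈ τ ✓.
  V = {[india], [juliett=lima], [kilo]}: π^{-1}(V) = {india, juliett, kilo, lima} ∈ τ ✓.
Open sets in the quotient: τ_Q = {{}, {[juliett=lima]}, {[kilo]}, {[juliett=lima], [kilo]}, {[india], [juliett=lima], [kilo]}} (5 elements).


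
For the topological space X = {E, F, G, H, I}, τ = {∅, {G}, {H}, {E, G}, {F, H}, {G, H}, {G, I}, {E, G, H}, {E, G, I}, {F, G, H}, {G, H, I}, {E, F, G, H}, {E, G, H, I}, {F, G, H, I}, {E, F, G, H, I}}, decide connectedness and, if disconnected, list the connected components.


(X, τ) is disconnected; components = [{F, H}, {E, G, I}].

Find clopen sets (U ∈ τ with X ∖ U ∈ τ):
  U = ∅, X ∖ U = {E, F, G, H, I} — both open, so U is clopen.
  U = {F, H}, X ∖ U = {E, G, I} — both open, so U is clopen.
  U = {E, G, I}, X ∖ U = {F, H} — both open, so U is clopen.
  U = {E, F, G, H, I}, X ∖ U = ∅ — both open, so U is clopen.
Nontrivial clopen(s) exist: e.g. {E, G, I}. So (X, τ) is disconnected.
Compute connected components by grouping points that agree on all clopens:
  component: {F, H}
  component: {E, G, I}


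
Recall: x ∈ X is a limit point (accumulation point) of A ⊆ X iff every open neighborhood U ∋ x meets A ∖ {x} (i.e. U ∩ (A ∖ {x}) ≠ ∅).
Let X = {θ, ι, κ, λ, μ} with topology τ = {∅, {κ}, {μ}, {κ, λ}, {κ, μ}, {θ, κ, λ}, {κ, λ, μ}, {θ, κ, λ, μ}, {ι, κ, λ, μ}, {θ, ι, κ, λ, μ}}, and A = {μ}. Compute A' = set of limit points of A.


A' = {ι}

For each x ∈ X, list the open sets U ∈ τ with x ∈ U, then check whether U ∩ (A ∖ {x}) ≠ ∅ for every such U.
  x = θ: open {θ, κ, λ} ∋ x has {θ, κ, λ} ∩ (A ∖ {θ}) = ∅, so x is NOT a limit point.
  x = ι: opens ∋ x are {ι, κ, λ, μ}, {θ, ι, κ, λ, μ}; each meets A ∖ {ι}, so x IS a limit point.
  x = κ: open {κ} ∋ x has {κ} ∩ (A ∖ {κ}) = ∅, so x is NOT a limit point.
  x = λ: open {κ, λ} ∋ x has {κ, λ} ∩ (A ∖ {λ}) = ∅, so x is NOT a limit point.
  x = μ: open {μ} ∋ x has {μ} ∩ (A ∖ {μ}) = ∅, so x is NOT a limit point.
Collecting: A' = {ι}.


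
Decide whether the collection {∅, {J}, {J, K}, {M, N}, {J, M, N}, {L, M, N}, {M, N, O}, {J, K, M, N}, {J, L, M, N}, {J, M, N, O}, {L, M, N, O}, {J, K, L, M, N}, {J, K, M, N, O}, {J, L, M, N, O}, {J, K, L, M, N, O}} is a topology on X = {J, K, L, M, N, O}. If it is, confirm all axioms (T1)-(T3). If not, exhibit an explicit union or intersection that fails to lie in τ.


τ IS a topology on X.

Axiom (T1): ∅ ∈ τ? Yes; X ∈ τ? Yes.
Axiom (T2/T3): check pairwise unions and intersections of members of τ.
All pairwise intersections and unions checked — each lies in τ. Therefore τ satisfies (T1), (T2), (T3): it IS a topology on X.


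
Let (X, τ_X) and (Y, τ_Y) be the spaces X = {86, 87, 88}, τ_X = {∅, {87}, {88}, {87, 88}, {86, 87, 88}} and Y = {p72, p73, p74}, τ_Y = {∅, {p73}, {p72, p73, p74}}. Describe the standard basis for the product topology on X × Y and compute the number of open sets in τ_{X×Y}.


Basis B = {∅ × ∅, {87} × {p73}, {88} × {p73}, {87, 88} × {p73}, {86, 87, 88} × {p73}, {87} × {p72, p73, p74}, {88} × {p72, p73, p74}, {87, 88} × {p72, p73, p74}, {86, 87, 88} × {p72, p73, p74}}; |τ_{X×Y}| = 14.

Enumerate products U × V with U ∈ τ_X, V ∈ τ_Y (deduplicated):
  ∅ × ∅ = {} (∅)
  {87} × {p73} = {(87,p73)}
  {88} × {p73} = {(88,p73)}
  {87, 88} × {p73} = {(87,p73), (88,p73)}
  {86, 87, 88} × {p73} = {(86,p73), (87,p73), (88,p73)}
  {87} × {p72, p73, p74} = {(87,p72), (87,p73), (87,p74)}
  {88} × {p72, p73, p74} = {(88,p72), (88,p73), (88,p74)}
  {87, 88} × {p72, p73, p74} = {(87,p72), (87,p73), (87,p74), (88,p72), (88,p73), (88,p74)}
  {86, 87, 88} × {p72, p73, p74} = {(86,p72), (86,p73), (86,p74), (87,p72), (87,p73), (87,p74), (88,p72), (88,p73), (88,p74)}
These 9 distinct sets form the basis B.
Close under arbitrary unions to get τ_{X×Y}; counting gives |τ_{X×Y}| = 14.
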